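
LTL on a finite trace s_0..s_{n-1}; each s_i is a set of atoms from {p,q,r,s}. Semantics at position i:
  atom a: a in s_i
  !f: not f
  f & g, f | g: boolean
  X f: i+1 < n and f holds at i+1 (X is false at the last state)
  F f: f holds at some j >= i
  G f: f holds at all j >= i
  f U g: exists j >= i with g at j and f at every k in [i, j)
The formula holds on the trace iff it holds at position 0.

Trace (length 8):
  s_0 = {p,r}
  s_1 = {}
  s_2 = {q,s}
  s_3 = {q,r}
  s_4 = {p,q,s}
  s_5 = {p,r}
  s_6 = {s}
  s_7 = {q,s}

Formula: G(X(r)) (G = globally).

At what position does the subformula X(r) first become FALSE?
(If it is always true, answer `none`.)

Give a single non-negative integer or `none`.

Answer: 0

Derivation:
s_0={p,r}: X(r)=False r=True
s_1={}: X(r)=False r=False
s_2={q,s}: X(r)=True r=False
s_3={q,r}: X(r)=False r=True
s_4={p,q,s}: X(r)=True r=False
s_5={p,r}: X(r)=False r=True
s_6={s}: X(r)=False r=False
s_7={q,s}: X(r)=False r=False
G(X(r)) holds globally = False
First violation at position 0.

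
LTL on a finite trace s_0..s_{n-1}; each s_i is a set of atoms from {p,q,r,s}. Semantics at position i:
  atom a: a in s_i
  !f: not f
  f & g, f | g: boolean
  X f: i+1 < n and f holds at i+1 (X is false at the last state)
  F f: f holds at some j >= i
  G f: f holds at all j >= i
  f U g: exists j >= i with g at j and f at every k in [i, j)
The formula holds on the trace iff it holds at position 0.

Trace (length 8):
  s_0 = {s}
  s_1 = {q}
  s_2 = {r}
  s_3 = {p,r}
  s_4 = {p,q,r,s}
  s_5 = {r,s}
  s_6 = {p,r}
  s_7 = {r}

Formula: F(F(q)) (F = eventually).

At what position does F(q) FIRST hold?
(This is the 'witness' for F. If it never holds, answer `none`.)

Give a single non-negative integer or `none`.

Answer: 0

Derivation:
s_0={s}: F(q)=True q=False
s_1={q}: F(q)=True q=True
s_2={r}: F(q)=True q=False
s_3={p,r}: F(q)=True q=False
s_4={p,q,r,s}: F(q)=True q=True
s_5={r,s}: F(q)=False q=False
s_6={p,r}: F(q)=False q=False
s_7={r}: F(q)=False q=False
F(F(q)) holds; first witness at position 0.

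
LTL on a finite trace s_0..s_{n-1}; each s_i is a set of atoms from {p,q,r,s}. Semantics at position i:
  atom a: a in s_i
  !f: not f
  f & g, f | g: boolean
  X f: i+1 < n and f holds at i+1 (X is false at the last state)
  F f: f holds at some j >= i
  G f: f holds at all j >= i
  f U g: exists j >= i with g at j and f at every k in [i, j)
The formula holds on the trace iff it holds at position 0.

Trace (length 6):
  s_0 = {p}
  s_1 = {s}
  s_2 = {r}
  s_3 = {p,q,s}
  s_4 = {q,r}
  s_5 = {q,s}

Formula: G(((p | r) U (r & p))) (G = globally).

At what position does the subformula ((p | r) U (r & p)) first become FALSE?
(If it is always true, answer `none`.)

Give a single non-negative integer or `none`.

Answer: 0

Derivation:
s_0={p}: ((p | r) U (r & p))=False (p | r)=True p=True r=False (r & p)=False
s_1={s}: ((p | r) U (r & p))=False (p | r)=False p=False r=False (r & p)=False
s_2={r}: ((p | r) U (r & p))=False (p | r)=True p=False r=True (r & p)=False
s_3={p,q,s}: ((p | r) U (r & p))=False (p | r)=True p=True r=False (r & p)=False
s_4={q,r}: ((p | r) U (r & p))=False (p | r)=True p=False r=True (r & p)=False
s_5={q,s}: ((p | r) U (r & p))=False (p | r)=False p=False r=False (r & p)=False
G(((p | r) U (r & p))) holds globally = False
First violation at position 0.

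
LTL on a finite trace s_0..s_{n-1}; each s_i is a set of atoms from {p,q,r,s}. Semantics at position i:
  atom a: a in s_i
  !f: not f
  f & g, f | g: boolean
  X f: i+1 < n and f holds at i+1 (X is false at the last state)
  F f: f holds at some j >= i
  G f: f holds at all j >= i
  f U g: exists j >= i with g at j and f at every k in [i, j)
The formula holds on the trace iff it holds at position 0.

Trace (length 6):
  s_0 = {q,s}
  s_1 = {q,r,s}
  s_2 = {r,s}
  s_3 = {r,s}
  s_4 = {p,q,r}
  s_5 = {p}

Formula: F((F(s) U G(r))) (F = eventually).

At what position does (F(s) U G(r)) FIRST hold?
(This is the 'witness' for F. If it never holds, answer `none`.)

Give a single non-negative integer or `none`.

Answer: none

Derivation:
s_0={q,s}: (F(s) U G(r))=False F(s)=True s=True G(r)=False r=False
s_1={q,r,s}: (F(s) U G(r))=False F(s)=True s=True G(r)=False r=True
s_2={r,s}: (F(s) U G(r))=False F(s)=True s=True G(r)=False r=True
s_3={r,s}: (F(s) U G(r))=False F(s)=True s=True G(r)=False r=True
s_4={p,q,r}: (F(s) U G(r))=False F(s)=False s=False G(r)=False r=True
s_5={p}: (F(s) U G(r))=False F(s)=False s=False G(r)=False r=False
F((F(s) U G(r))) does not hold (no witness exists).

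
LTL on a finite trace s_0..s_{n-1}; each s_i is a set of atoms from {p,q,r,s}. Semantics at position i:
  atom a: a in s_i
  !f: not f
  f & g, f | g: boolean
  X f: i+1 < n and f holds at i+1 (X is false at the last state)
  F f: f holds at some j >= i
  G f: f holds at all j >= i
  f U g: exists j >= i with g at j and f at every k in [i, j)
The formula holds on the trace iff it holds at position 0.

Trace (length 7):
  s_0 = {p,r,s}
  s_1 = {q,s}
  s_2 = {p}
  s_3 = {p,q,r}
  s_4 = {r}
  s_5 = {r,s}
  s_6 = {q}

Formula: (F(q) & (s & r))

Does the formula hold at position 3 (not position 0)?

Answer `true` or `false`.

Answer: false

Derivation:
s_0={p,r,s}: (F(q) & (s & r))=True F(q)=True q=False (s & r)=True s=True r=True
s_1={q,s}: (F(q) & (s & r))=False F(q)=True q=True (s & r)=False s=True r=False
s_2={p}: (F(q) & (s & r))=False F(q)=True q=False (s & r)=False s=False r=False
s_3={p,q,r}: (F(q) & (s & r))=False F(q)=True q=True (s & r)=False s=False r=True
s_4={r}: (F(q) & (s & r))=False F(q)=True q=False (s & r)=False s=False r=True
s_5={r,s}: (F(q) & (s & r))=True F(q)=True q=False (s & r)=True s=True r=True
s_6={q}: (F(q) & (s & r))=False F(q)=True q=True (s & r)=False s=False r=False
Evaluating at position 3: result = False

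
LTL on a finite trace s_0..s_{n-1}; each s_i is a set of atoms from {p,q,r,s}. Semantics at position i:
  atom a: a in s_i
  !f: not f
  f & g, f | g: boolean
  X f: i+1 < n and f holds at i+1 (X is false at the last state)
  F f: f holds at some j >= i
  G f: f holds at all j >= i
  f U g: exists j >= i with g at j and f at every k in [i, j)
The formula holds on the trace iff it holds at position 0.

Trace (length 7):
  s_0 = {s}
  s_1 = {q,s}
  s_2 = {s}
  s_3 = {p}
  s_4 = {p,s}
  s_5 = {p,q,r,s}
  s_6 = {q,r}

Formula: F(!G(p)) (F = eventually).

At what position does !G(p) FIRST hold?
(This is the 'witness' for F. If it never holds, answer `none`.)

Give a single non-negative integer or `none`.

Answer: 0

Derivation:
s_0={s}: !G(p)=True G(p)=False p=False
s_1={q,s}: !G(p)=True G(p)=False p=False
s_2={s}: !G(p)=True G(p)=False p=False
s_3={p}: !G(p)=True G(p)=False p=True
s_4={p,s}: !G(p)=True G(p)=False p=True
s_5={p,q,r,s}: !G(p)=True G(p)=False p=True
s_6={q,r}: !G(p)=True G(p)=False p=False
F(!G(p)) holds; first witness at position 0.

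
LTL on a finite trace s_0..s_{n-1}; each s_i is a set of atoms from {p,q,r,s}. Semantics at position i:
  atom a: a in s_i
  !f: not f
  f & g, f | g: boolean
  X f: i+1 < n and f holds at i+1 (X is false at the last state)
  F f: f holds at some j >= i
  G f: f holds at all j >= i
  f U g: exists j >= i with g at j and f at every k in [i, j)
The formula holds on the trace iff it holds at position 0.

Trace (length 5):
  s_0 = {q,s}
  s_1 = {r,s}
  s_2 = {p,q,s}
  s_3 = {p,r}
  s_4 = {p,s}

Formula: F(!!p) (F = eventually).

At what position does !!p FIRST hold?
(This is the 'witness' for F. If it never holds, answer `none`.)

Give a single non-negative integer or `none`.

s_0={q,s}: !!p=False !p=True p=False
s_1={r,s}: !!p=False !p=True p=False
s_2={p,q,s}: !!p=True !p=False p=True
s_3={p,r}: !!p=True !p=False p=True
s_4={p,s}: !!p=True !p=False p=True
F(!!p) holds; first witness at position 2.

Answer: 2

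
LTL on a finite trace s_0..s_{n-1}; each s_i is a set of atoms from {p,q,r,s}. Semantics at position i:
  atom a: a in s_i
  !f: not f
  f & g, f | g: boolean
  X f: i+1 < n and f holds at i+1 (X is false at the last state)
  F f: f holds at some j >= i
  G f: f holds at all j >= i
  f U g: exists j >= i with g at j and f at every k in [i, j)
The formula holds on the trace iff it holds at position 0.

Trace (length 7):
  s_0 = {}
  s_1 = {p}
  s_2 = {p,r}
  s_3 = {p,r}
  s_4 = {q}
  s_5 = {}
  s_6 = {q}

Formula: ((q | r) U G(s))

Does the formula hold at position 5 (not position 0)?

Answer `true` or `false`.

Answer: false

Derivation:
s_0={}: ((q | r) U G(s))=False (q | r)=False q=False r=False G(s)=False s=False
s_1={p}: ((q | r) U G(s))=False (q | r)=False q=False r=False G(s)=False s=False
s_2={p,r}: ((q | r) U G(s))=False (q | r)=True q=False r=True G(s)=False s=False
s_3={p,r}: ((q | r) U G(s))=False (q | r)=True q=False r=True G(s)=False s=False
s_4={q}: ((q | r) U G(s))=False (q | r)=True q=True r=False G(s)=False s=False
s_5={}: ((q | r) U G(s))=False (q | r)=False q=False r=False G(s)=False s=False
s_6={q}: ((q | r) U G(s))=False (q | r)=True q=True r=False G(s)=False s=False
Evaluating at position 5: result = False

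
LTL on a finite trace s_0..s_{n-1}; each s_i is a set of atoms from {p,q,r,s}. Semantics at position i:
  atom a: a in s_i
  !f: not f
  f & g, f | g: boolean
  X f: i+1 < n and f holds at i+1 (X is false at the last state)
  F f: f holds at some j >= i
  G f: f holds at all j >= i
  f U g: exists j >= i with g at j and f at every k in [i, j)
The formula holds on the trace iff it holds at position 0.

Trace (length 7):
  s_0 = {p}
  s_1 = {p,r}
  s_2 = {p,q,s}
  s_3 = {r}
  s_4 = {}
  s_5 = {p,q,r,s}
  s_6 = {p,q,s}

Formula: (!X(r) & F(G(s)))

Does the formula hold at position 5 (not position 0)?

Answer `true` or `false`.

s_0={p}: (!X(r) & F(G(s)))=False !X(r)=False X(r)=True r=False F(G(s))=True G(s)=False s=False
s_1={p,r}: (!X(r) & F(G(s)))=True !X(r)=True X(r)=False r=True F(G(s))=True G(s)=False s=False
s_2={p,q,s}: (!X(r) & F(G(s)))=False !X(r)=False X(r)=True r=False F(G(s))=True G(s)=False s=True
s_3={r}: (!X(r) & F(G(s)))=True !X(r)=True X(r)=False r=True F(G(s))=True G(s)=False s=False
s_4={}: (!X(r) & F(G(s)))=False !X(r)=False X(r)=True r=False F(G(s))=True G(s)=False s=False
s_5={p,q,r,s}: (!X(r) & F(G(s)))=True !X(r)=True X(r)=False r=True F(G(s))=True G(s)=True s=True
s_6={p,q,s}: (!X(r) & F(G(s)))=True !X(r)=True X(r)=False r=False F(G(s))=True G(s)=True s=True
Evaluating at position 5: result = True

Answer: true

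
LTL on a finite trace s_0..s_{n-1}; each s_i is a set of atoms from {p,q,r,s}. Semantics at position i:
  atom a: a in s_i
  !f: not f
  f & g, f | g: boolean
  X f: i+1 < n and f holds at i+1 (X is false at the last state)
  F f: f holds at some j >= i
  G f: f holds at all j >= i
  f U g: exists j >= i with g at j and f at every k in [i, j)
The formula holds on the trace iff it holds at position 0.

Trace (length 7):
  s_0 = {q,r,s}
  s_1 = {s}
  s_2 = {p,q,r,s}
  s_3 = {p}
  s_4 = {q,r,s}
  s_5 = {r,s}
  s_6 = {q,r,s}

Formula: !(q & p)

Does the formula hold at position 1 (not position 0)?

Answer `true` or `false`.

Answer: true

Derivation:
s_0={q,r,s}: !(q & p)=True (q & p)=False q=True p=False
s_1={s}: !(q & p)=True (q & p)=False q=False p=False
s_2={p,q,r,s}: !(q & p)=False (q & p)=True q=True p=True
s_3={p}: !(q & p)=True (q & p)=False q=False p=True
s_4={q,r,s}: !(q & p)=True (q & p)=False q=True p=False
s_5={r,s}: !(q & p)=True (q & p)=False q=False p=False
s_6={q,r,s}: !(q & p)=True (q & p)=False q=True p=False
Evaluating at position 1: result = True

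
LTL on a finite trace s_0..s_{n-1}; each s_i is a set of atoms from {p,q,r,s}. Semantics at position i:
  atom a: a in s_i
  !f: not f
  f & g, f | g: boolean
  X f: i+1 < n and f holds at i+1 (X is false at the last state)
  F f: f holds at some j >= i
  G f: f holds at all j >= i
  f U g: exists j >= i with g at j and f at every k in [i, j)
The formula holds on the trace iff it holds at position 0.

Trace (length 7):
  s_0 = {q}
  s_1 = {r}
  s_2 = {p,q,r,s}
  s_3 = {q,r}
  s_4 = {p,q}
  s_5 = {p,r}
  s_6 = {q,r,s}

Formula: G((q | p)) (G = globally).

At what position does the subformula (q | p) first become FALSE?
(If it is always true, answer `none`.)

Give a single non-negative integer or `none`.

Answer: 1

Derivation:
s_0={q}: (q | p)=True q=True p=False
s_1={r}: (q | p)=False q=False p=False
s_2={p,q,r,s}: (q | p)=True q=True p=True
s_3={q,r}: (q | p)=True q=True p=False
s_4={p,q}: (q | p)=True q=True p=True
s_5={p,r}: (q | p)=True q=False p=True
s_6={q,r,s}: (q | p)=True q=True p=False
G((q | p)) holds globally = False
First violation at position 1.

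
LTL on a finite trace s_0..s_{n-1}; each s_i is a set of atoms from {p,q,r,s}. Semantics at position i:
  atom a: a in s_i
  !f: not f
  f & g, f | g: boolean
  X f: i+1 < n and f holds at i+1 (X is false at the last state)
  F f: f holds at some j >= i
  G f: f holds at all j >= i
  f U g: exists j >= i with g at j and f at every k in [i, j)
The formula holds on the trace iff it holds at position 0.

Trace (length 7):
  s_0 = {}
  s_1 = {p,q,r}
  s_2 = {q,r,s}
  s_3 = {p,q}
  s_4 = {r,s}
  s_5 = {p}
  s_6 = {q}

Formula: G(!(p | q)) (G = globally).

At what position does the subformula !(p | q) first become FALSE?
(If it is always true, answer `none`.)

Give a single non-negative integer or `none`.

Answer: 1

Derivation:
s_0={}: !(p | q)=True (p | q)=False p=False q=False
s_1={p,q,r}: !(p | q)=False (p | q)=True p=True q=True
s_2={q,r,s}: !(p | q)=False (p | q)=True p=False q=True
s_3={p,q}: !(p | q)=False (p | q)=True p=True q=True
s_4={r,s}: !(p | q)=True (p | q)=False p=False q=False
s_5={p}: !(p | q)=False (p | q)=True p=True q=False
s_6={q}: !(p | q)=False (p | q)=True p=False q=True
G(!(p | q)) holds globally = False
First violation at position 1.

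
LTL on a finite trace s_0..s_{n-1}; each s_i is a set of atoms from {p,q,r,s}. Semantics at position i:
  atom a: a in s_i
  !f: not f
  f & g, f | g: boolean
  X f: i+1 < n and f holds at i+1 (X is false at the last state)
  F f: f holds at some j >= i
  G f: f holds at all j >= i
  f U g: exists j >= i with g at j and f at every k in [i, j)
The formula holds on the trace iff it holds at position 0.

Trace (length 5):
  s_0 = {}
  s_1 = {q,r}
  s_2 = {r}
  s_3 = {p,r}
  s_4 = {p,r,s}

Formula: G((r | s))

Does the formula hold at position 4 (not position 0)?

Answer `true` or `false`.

Answer: true

Derivation:
s_0={}: G((r | s))=False (r | s)=False r=False s=False
s_1={q,r}: G((r | s))=True (r | s)=True r=True s=False
s_2={r}: G((r | s))=True (r | s)=True r=True s=False
s_3={p,r}: G((r | s))=True (r | s)=True r=True s=False
s_4={p,r,s}: G((r | s))=True (r | s)=True r=True s=True
Evaluating at position 4: result = True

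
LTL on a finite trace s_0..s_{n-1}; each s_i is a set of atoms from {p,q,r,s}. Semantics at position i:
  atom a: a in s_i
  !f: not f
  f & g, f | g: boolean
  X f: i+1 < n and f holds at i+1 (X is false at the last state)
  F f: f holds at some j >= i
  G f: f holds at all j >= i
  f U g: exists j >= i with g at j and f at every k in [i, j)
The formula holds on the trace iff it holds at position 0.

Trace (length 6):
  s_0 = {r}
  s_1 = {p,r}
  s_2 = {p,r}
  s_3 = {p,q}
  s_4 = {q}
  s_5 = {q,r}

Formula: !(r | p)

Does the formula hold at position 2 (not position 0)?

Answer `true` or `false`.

s_0={r}: !(r | p)=False (r | p)=True r=True p=False
s_1={p,r}: !(r | p)=False (r | p)=True r=True p=True
s_2={p,r}: !(r | p)=False (r | p)=True r=True p=True
s_3={p,q}: !(r | p)=False (r | p)=True r=False p=True
s_4={q}: !(r | p)=True (r | p)=False r=False p=False
s_5={q,r}: !(r | p)=False (r | p)=True r=True p=False
Evaluating at position 2: result = False

Answer: false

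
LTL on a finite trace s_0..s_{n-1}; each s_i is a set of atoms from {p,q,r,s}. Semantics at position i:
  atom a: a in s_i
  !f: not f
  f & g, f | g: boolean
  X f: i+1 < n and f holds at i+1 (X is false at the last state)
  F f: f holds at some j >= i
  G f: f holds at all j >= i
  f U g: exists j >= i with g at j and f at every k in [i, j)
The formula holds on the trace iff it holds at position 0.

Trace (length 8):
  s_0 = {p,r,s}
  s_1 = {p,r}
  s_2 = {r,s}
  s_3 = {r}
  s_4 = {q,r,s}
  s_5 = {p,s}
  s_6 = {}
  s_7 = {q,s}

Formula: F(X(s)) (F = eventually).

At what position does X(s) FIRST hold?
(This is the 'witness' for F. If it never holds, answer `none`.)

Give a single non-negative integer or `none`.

Answer: 1

Derivation:
s_0={p,r,s}: X(s)=False s=True
s_1={p,r}: X(s)=True s=False
s_2={r,s}: X(s)=False s=True
s_3={r}: X(s)=True s=False
s_4={q,r,s}: X(s)=True s=True
s_5={p,s}: X(s)=False s=True
s_6={}: X(s)=True s=False
s_7={q,s}: X(s)=False s=True
F(X(s)) holds; first witness at position 1.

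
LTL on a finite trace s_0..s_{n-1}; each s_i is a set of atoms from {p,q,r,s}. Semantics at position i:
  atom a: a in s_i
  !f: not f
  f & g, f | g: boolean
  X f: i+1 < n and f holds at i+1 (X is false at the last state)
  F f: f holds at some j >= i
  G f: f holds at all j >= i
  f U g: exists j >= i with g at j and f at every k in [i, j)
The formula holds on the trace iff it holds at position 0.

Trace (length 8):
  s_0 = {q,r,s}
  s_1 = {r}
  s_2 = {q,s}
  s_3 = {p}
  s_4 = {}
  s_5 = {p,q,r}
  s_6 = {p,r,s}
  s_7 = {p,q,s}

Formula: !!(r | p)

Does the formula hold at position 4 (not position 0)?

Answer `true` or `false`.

s_0={q,r,s}: !!(r | p)=True !(r | p)=False (r | p)=True r=True p=False
s_1={r}: !!(r | p)=True !(r | p)=False (r | p)=True r=True p=False
s_2={q,s}: !!(r | p)=False !(r | p)=True (r | p)=False r=False p=False
s_3={p}: !!(r | p)=True !(r | p)=False (r | p)=True r=False p=True
s_4={}: !!(r | p)=False !(r | p)=True (r | p)=False r=False p=False
s_5={p,q,r}: !!(r | p)=True !(r | p)=False (r | p)=True r=True p=True
s_6={p,r,s}: !!(r | p)=True !(r | p)=False (r | p)=True r=True p=True
s_7={p,q,s}: !!(r | p)=True !(r | p)=False (r | p)=True r=False p=True
Evaluating at position 4: result = False

Answer: false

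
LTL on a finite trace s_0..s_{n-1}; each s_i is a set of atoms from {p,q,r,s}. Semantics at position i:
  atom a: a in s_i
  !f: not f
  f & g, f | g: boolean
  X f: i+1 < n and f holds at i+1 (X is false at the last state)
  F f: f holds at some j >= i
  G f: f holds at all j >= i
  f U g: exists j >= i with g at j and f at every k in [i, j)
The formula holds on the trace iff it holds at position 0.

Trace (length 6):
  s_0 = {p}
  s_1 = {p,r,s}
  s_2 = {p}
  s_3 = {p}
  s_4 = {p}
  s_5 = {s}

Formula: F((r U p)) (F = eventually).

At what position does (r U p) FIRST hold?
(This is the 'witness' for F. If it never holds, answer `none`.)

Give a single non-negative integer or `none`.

Answer: 0

Derivation:
s_0={p}: (r U p)=True r=False p=True
s_1={p,r,s}: (r U p)=True r=True p=True
s_2={p}: (r U p)=True r=False p=True
s_3={p}: (r U p)=True r=False p=True
s_4={p}: (r U p)=True r=False p=True
s_5={s}: (r U p)=False r=False p=False
F((r U p)) holds; first witness at position 0.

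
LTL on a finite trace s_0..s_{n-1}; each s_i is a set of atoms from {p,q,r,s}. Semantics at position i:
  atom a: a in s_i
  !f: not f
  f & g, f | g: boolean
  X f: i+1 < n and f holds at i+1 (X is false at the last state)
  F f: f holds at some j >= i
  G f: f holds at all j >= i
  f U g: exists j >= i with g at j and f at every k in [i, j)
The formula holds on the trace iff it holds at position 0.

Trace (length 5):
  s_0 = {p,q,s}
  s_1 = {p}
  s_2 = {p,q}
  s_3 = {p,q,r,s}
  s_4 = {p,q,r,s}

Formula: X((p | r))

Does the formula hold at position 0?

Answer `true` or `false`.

Answer: true

Derivation:
s_0={p,q,s}: X((p | r))=True (p | r)=True p=True r=False
s_1={p}: X((p | r))=True (p | r)=True p=True r=False
s_2={p,q}: X((p | r))=True (p | r)=True p=True r=False
s_3={p,q,r,s}: X((p | r))=True (p | r)=True p=True r=True
s_4={p,q,r,s}: X((p | r))=False (p | r)=True p=True r=True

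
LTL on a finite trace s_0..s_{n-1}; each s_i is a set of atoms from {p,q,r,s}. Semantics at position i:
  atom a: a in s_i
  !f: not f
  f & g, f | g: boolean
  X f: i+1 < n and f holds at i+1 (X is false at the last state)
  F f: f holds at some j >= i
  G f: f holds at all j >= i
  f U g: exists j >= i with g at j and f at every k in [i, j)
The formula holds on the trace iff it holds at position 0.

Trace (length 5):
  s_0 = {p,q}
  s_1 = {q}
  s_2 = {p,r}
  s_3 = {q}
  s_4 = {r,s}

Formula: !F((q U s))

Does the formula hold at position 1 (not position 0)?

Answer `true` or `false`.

Answer: false

Derivation:
s_0={p,q}: !F((q U s))=False F((q U s))=True (q U s)=False q=True s=False
s_1={q}: !F((q U s))=False F((q U s))=True (q U s)=False q=True s=False
s_2={p,r}: !F((q U s))=False F((q U s))=True (q U s)=False q=False s=False
s_3={q}: !F((q U s))=False F((q U s))=True (q U s)=True q=True s=False
s_4={r,s}: !F((q U s))=False F((q U s))=True (q U s)=True q=False s=True
Evaluating at position 1: result = False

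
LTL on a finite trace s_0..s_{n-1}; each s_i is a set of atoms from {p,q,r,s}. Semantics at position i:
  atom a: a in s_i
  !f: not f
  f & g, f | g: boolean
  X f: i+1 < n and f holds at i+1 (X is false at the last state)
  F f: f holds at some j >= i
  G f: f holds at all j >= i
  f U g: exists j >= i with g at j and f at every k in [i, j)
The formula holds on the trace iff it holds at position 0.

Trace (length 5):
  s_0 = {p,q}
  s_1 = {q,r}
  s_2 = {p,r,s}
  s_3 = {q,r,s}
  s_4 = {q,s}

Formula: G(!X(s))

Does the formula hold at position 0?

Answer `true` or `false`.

Answer: false

Derivation:
s_0={p,q}: G(!X(s))=False !X(s)=True X(s)=False s=False
s_1={q,r}: G(!X(s))=False !X(s)=False X(s)=True s=False
s_2={p,r,s}: G(!X(s))=False !X(s)=False X(s)=True s=True
s_3={q,r,s}: G(!X(s))=False !X(s)=False X(s)=True s=True
s_4={q,s}: G(!X(s))=True !X(s)=True X(s)=False s=True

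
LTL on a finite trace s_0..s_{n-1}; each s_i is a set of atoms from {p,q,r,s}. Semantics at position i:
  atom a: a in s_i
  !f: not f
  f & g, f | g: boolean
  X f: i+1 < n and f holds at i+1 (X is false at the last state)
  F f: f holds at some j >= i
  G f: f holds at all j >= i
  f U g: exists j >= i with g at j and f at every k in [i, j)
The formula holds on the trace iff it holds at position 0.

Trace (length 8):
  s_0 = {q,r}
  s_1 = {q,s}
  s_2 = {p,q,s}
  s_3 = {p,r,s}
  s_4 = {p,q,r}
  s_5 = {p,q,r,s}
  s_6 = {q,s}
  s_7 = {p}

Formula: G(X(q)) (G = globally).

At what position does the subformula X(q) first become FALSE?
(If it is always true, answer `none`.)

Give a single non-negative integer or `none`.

Answer: 2

Derivation:
s_0={q,r}: X(q)=True q=True
s_1={q,s}: X(q)=True q=True
s_2={p,q,s}: X(q)=False q=True
s_3={p,r,s}: X(q)=True q=False
s_4={p,q,r}: X(q)=True q=True
s_5={p,q,r,s}: X(q)=True q=True
s_6={q,s}: X(q)=False q=True
s_7={p}: X(q)=False q=False
G(X(q)) holds globally = False
First violation at position 2.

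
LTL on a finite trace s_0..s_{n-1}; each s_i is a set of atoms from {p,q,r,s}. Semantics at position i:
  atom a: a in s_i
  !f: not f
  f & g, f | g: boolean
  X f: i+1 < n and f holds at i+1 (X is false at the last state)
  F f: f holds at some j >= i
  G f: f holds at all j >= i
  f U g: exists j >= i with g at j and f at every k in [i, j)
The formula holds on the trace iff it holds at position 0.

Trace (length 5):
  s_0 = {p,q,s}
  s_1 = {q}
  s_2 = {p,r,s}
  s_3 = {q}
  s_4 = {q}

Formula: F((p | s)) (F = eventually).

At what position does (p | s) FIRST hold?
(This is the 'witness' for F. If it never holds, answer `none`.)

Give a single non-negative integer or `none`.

s_0={p,q,s}: (p | s)=True p=True s=True
s_1={q}: (p | s)=False p=False s=False
s_2={p,r,s}: (p | s)=True p=True s=True
s_3={q}: (p | s)=False p=False s=False
s_4={q}: (p | s)=False p=False s=False
F((p | s)) holds; first witness at position 0.

Answer: 0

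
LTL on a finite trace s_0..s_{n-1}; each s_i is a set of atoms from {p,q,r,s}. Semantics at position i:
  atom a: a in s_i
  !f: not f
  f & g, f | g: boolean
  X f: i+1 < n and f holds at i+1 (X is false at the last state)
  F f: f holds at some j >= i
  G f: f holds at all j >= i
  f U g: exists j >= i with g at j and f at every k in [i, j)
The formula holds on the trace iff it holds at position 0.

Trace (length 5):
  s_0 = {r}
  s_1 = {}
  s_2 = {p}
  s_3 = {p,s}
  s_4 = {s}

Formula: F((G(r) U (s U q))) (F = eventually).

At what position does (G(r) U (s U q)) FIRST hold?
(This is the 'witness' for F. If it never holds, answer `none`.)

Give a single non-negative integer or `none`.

s_0={r}: (G(r) U (s U q))=False G(r)=False r=True (s U q)=False s=False q=False
s_1={}: (G(r) U (s U q))=False G(r)=False r=False (s U q)=False s=False q=False
s_2={p}: (G(r) U (s U q))=False G(r)=False r=False (s U q)=False s=False q=False
s_3={p,s}: (G(r) U (s U q))=False G(r)=False r=False (s U q)=False s=True q=False
s_4={s}: (G(r) U (s U q))=False G(r)=False r=False (s U q)=False s=True q=False
F((G(r) U (s U q))) does not hold (no witness exists).

Answer: none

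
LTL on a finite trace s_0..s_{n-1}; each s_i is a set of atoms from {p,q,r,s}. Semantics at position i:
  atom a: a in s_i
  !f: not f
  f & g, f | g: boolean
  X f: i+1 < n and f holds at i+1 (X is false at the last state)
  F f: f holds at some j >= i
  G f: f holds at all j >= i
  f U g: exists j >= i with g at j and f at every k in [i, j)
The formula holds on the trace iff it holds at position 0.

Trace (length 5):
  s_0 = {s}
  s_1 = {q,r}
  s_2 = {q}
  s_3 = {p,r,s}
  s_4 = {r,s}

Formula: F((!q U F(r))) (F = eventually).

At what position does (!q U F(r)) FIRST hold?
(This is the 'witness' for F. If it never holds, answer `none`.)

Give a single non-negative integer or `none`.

Answer: 0

Derivation:
s_0={s}: (!q U F(r))=True !q=True q=False F(r)=True r=False
s_1={q,r}: (!q U F(r))=True !q=False q=True F(r)=True r=True
s_2={q}: (!q U F(r))=True !q=False q=True F(r)=True r=False
s_3={p,r,s}: (!q U F(r))=True !q=True q=False F(r)=True r=True
s_4={r,s}: (!q U F(r))=True !q=True q=False F(r)=True r=True
F((!q U F(r))) holds; first witness at position 0.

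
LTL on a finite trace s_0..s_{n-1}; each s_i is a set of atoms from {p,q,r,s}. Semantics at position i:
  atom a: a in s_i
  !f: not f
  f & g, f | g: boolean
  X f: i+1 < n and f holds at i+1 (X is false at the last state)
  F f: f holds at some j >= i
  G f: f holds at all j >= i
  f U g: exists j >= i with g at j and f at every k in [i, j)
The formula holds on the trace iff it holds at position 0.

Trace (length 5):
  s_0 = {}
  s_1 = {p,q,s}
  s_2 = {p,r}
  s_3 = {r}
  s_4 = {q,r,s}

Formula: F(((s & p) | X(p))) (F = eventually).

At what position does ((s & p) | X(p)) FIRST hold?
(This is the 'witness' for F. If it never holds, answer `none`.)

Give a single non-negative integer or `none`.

s_0={}: ((s & p) | X(p))=True (s & p)=False s=False p=False X(p)=True
s_1={p,q,s}: ((s & p) | X(p))=True (s & p)=True s=True p=True X(p)=True
s_2={p,r}: ((s & p) | X(p))=False (s & p)=False s=False p=True X(p)=False
s_3={r}: ((s & p) | X(p))=False (s & p)=False s=False p=False X(p)=False
s_4={q,r,s}: ((s & p) | X(p))=False (s & p)=False s=True p=False X(p)=False
F(((s & p) | X(p))) holds; first witness at position 0.

Answer: 0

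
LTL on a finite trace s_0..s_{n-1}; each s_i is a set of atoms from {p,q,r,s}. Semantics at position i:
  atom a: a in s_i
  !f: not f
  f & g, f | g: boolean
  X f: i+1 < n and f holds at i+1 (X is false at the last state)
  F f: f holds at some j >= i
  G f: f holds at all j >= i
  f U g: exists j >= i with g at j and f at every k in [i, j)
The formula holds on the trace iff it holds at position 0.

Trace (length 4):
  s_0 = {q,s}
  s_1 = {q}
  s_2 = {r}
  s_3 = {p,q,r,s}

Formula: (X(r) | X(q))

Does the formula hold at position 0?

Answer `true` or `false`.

Answer: true

Derivation:
s_0={q,s}: (X(r) | X(q))=True X(r)=False r=False X(q)=True q=True
s_1={q}: (X(r) | X(q))=True X(r)=True r=False X(q)=False q=True
s_2={r}: (X(r) | X(q))=True X(r)=True r=True X(q)=True q=False
s_3={p,q,r,s}: (X(r) | X(q))=False X(r)=False r=True X(q)=False q=True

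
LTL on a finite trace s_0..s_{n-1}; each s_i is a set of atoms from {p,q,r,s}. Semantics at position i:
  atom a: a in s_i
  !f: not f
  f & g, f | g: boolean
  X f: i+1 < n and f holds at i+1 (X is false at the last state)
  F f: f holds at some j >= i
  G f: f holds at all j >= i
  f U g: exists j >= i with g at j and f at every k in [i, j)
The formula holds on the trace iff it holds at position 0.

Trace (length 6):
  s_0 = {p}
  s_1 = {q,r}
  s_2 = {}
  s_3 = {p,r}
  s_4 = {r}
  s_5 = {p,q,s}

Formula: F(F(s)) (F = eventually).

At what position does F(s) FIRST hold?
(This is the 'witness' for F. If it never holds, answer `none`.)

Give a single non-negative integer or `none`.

s_0={p}: F(s)=True s=False
s_1={q,r}: F(s)=True s=False
s_2={}: F(s)=True s=False
s_3={p,r}: F(s)=True s=False
s_4={r}: F(s)=True s=False
s_5={p,q,s}: F(s)=True s=True
F(F(s)) holds; first witness at position 0.

Answer: 0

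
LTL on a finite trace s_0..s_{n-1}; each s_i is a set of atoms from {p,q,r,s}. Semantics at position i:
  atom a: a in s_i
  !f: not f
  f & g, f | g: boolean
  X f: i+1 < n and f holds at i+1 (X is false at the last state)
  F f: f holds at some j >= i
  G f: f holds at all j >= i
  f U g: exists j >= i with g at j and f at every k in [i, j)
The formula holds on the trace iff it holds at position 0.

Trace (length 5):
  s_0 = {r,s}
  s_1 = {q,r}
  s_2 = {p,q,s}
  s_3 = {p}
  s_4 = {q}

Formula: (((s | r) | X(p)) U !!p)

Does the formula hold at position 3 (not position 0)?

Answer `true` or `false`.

Answer: true

Derivation:
s_0={r,s}: (((s | r) | X(p)) U !!p)=True ((s | r) | X(p))=True (s | r)=True s=True r=True X(p)=False p=False !!p=False !p=True
s_1={q,r}: (((s | r) | X(p)) U !!p)=True ((s | r) | X(p))=True (s | r)=True s=False r=True X(p)=True p=False !!p=False !p=True
s_2={p,q,s}: (((s | r) | X(p)) U !!p)=True ((s | r) | X(p))=True (s | r)=True s=True r=False X(p)=True p=True !!p=True !p=False
s_3={p}: (((s | r) | X(p)) U !!p)=True ((s | r) | X(p))=False (s | r)=False s=False r=False X(p)=False p=True !!p=True !p=False
s_4={q}: (((s | r) | X(p)) U !!p)=False ((s | r) | X(p))=False (s | r)=False s=False r=False X(p)=False p=False !!p=False !p=True
Evaluating at position 3: result = True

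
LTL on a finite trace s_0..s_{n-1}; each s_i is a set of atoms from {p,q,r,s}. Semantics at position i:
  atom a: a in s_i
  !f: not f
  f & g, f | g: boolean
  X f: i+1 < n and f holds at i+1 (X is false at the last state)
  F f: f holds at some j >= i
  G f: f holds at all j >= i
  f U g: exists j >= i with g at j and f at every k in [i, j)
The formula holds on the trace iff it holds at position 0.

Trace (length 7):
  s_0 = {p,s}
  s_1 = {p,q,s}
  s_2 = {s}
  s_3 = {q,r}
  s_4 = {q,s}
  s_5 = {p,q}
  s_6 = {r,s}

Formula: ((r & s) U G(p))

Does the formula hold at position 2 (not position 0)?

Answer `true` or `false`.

Answer: false

Derivation:
s_0={p,s}: ((r & s) U G(p))=False (r & s)=False r=False s=True G(p)=False p=True
s_1={p,q,s}: ((r & s) U G(p))=False (r & s)=False r=False s=True G(p)=False p=True
s_2={s}: ((r & s) U G(p))=False (r & s)=False r=False s=True G(p)=False p=False
s_3={q,r}: ((r & s) U G(p))=False (r & s)=False r=True s=False G(p)=False p=False
s_4={q,s}: ((r & s) U G(p))=False (r & s)=False r=False s=True G(p)=False p=False
s_5={p,q}: ((r & s) U G(p))=False (r & s)=False r=False s=False G(p)=False p=True
s_6={r,s}: ((r & s) U G(p))=False (r & s)=True r=True s=True G(p)=False p=False
Evaluating at position 2: result = False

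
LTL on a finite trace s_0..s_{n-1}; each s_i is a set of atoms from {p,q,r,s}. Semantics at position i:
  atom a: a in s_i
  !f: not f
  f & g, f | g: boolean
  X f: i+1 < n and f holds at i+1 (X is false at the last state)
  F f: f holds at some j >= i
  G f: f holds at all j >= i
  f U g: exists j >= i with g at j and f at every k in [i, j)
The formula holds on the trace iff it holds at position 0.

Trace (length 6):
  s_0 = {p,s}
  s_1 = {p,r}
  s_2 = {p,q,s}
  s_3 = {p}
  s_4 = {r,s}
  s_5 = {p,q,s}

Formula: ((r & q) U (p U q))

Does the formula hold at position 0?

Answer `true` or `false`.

Answer: true

Derivation:
s_0={p,s}: ((r & q) U (p U q))=True (r & q)=False r=False q=False (p U q)=True p=True
s_1={p,r}: ((r & q) U (p U q))=True (r & q)=False r=True q=False (p U q)=True p=True
s_2={p,q,s}: ((r & q) U (p U q))=True (r & q)=False r=False q=True (p U q)=True p=True
s_3={p}: ((r & q) U (p U q))=False (r & q)=False r=False q=False (p U q)=False p=True
s_4={r,s}: ((r & q) U (p U q))=False (r & q)=False r=True q=False (p U q)=False p=False
s_5={p,q,s}: ((r & q) U (p U q))=True (r & q)=False r=False q=True (p U q)=True p=True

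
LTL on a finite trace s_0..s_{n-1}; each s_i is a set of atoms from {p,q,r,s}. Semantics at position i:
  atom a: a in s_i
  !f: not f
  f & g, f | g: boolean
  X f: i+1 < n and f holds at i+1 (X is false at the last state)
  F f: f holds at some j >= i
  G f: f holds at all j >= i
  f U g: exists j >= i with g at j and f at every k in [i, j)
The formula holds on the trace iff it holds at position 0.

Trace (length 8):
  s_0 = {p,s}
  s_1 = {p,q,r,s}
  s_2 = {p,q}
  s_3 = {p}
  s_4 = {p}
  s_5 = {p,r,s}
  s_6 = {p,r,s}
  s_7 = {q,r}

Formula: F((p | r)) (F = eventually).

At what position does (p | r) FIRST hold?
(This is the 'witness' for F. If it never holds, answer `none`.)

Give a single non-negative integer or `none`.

s_0={p,s}: (p | r)=True p=True r=False
s_1={p,q,r,s}: (p | r)=True p=True r=True
s_2={p,q}: (p | r)=True p=True r=False
s_3={p}: (p | r)=True p=True r=False
s_4={p}: (p | r)=True p=True r=False
s_5={p,r,s}: (p | r)=True p=True r=True
s_6={p,r,s}: (p | r)=True p=True r=True
s_7={q,r}: (p | r)=True p=False r=True
F((p | r)) holds; first witness at position 0.

Answer: 0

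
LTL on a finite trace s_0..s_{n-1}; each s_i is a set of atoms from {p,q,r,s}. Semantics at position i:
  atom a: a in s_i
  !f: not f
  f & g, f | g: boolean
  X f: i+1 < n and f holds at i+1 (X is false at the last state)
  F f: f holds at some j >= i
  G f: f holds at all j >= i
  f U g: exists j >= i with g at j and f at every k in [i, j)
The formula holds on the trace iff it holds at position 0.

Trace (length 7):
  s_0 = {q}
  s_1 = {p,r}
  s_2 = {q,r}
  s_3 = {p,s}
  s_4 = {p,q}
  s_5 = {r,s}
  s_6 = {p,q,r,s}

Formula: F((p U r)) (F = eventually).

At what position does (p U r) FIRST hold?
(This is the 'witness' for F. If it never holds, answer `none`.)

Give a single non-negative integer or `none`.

s_0={q}: (p U r)=False p=False r=False
s_1={p,r}: (p U r)=True p=True r=True
s_2={q,r}: (p U r)=True p=False r=True
s_3={p,s}: (p U r)=True p=True r=False
s_4={p,q}: (p U r)=True p=True r=False
s_5={r,s}: (p U r)=True p=False r=True
s_6={p,q,r,s}: (p U r)=True p=True r=True
F((p U r)) holds; first witness at position 1.

Answer: 1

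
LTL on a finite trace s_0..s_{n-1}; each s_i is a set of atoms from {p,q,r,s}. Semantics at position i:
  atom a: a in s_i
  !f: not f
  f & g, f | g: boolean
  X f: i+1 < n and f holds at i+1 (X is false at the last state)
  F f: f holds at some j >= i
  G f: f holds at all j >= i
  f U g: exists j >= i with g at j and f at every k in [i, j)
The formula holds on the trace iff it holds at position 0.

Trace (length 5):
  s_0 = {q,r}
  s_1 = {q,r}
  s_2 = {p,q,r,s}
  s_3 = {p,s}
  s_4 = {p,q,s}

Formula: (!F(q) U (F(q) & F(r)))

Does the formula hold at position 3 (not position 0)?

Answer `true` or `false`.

s_0={q,r}: (!F(q) U (F(q) & F(r)))=True !F(q)=False F(q)=True q=True (F(q) & F(r))=True F(r)=True r=True
s_1={q,r}: (!F(q) U (F(q) & F(r)))=True !F(q)=False F(q)=True q=True (F(q) & F(r))=True F(r)=True r=True
s_2={p,q,r,s}: (!F(q) U (F(q) & F(r)))=True !F(q)=False F(q)=True q=True (F(q) & F(r))=True F(r)=True r=True
s_3={p,s}: (!F(q) U (F(q) & F(r)))=False !F(q)=False F(q)=True q=False (F(q) & F(r))=False F(r)=False r=False
s_4={p,q,s}: (!F(q) U (F(q) & F(r)))=False !F(q)=False F(q)=True q=True (F(q) & F(r))=False F(r)=False r=False
Evaluating at position 3: result = False

Answer: false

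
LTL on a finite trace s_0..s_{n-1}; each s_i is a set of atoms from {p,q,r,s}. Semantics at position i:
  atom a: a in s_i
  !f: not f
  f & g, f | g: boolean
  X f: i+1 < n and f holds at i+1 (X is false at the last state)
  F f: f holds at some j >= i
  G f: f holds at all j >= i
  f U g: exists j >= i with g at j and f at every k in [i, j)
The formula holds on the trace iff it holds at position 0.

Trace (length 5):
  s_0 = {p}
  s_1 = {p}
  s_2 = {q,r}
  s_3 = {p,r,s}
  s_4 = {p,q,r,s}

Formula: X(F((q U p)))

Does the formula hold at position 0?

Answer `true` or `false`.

Answer: true

Derivation:
s_0={p}: X(F((q U p)))=True F((q U p))=True (q U p)=True q=False p=True
s_1={p}: X(F((q U p)))=True F((q U p))=True (q U p)=True q=False p=True
s_2={q,r}: X(F((q U p)))=True F((q U p))=True (q U p)=True q=True p=False
s_3={p,r,s}: X(F((q U p)))=True F((q U p))=True (q U p)=True q=False p=True
s_4={p,q,r,s}: X(F((q U p)))=False F((q U p))=True (q U p)=True q=True p=True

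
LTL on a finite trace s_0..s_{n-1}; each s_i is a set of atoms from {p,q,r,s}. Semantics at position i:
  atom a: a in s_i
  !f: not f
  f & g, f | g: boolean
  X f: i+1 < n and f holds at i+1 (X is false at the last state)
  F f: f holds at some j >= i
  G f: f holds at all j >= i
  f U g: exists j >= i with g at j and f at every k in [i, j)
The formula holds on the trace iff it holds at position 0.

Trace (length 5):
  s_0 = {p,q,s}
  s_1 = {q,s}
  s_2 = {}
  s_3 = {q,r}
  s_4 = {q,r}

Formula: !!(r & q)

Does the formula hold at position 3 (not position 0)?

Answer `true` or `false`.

Answer: true

Derivation:
s_0={p,q,s}: !!(r & q)=False !(r & q)=True (r & q)=False r=False q=True
s_1={q,s}: !!(r & q)=False !(r & q)=True (r & q)=False r=False q=True
s_2={}: !!(r & q)=False !(r & q)=True (r & q)=False r=False q=False
s_3={q,r}: !!(r & q)=True !(r & q)=False (r & q)=True r=True q=True
s_4={q,r}: !!(r & q)=True !(r & q)=False (r & q)=True r=True q=True
Evaluating at position 3: result = True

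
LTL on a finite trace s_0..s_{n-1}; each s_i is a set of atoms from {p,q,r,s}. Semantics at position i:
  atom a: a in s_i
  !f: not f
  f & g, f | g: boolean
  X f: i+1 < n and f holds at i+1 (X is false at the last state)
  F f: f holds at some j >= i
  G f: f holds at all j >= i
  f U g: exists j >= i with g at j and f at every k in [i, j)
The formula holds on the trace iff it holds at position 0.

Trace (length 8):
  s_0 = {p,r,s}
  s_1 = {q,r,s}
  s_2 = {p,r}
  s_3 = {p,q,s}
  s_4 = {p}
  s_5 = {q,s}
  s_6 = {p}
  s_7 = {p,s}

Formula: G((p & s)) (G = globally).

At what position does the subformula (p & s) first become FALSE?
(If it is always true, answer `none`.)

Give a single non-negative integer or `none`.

Answer: 1

Derivation:
s_0={p,r,s}: (p & s)=True p=True s=True
s_1={q,r,s}: (p & s)=False p=False s=True
s_2={p,r}: (p & s)=False p=True s=False
s_3={p,q,s}: (p & s)=True p=True s=True
s_4={p}: (p & s)=False p=True s=False
s_5={q,s}: (p & s)=False p=False s=True
s_6={p}: (p & s)=False p=True s=False
s_7={p,s}: (p & s)=True p=True s=True
G((p & s)) holds globally = False
First violation at position 1.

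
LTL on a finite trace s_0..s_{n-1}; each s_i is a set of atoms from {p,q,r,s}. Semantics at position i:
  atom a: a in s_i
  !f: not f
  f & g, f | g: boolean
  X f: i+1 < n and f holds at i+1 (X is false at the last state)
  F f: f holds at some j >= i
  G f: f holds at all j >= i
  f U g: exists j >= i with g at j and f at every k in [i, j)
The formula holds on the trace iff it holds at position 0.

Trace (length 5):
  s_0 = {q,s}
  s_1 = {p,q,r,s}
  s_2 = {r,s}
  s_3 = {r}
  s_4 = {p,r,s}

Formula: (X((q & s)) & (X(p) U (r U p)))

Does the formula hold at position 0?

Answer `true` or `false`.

Answer: true

Derivation:
s_0={q,s}: (X((q & s)) & (X(p) U (r U p)))=True X((q & s))=True (q & s)=True q=True s=True (X(p) U (r U p))=True X(p)=True p=False (r U p)=False r=False
s_1={p,q,r,s}: (X((q & s)) & (X(p) U (r U p)))=False X((q & s))=False (q & s)=True q=True s=True (X(p) U (r U p))=True X(p)=False p=True (r U p)=True r=True
s_2={r,s}: (X((q & s)) & (X(p) U (r U p)))=False X((q & s))=False (q & s)=False q=False s=True (X(p) U (r U p))=True X(p)=False p=False (r U p)=True r=True
s_3={r}: (X((q & s)) & (X(p) U (r U p)))=False X((q & s))=False (q & s)=False q=False s=False (X(p) U (r U p))=True X(p)=True p=False (r U p)=True r=True
s_4={p,r,s}: (X((q & s)) & (X(p) U (r U p)))=False X((q & s))=False (q & s)=False q=False s=True (X(p) U (r U p))=True X(p)=False p=True (r U p)=True r=True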